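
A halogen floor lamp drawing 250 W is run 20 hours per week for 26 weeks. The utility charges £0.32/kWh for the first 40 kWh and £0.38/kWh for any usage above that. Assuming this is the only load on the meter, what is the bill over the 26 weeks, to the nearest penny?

£47.00

Runtime = 20 h/week × 26 weeks = 520 h
Energy = 0.25 kW × 520 h = 130 kWh
Tier 1 (0–40 kWh): 40 × £0.32 = £12.8
Above 40 kWh: 90 × £0.38 = £34.2
Bill = £47.00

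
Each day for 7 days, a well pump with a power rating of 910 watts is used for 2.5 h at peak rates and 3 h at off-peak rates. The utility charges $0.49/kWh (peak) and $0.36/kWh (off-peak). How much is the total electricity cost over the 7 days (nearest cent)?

$14.68

Peak energy = 0.91 kW × 2.5 h × 7 = 15.925 kWh
Off-peak energy = 0.91 kW × 3 h × 7 = 19.11 kWh
Cost = 15.925 × $0.49 + 19.11 × $0.36 = $7.80325 + $6.8796 = $14.68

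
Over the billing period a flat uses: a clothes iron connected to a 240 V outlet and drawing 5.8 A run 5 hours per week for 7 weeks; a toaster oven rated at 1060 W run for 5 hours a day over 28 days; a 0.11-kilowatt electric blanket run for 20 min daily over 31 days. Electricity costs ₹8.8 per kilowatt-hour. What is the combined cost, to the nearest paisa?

₹1744.66

clothes iron: Power = 5.8 A × 240 V = 1392 W = 1.392 kW
clothes iron: Runtime = 5 h/week × 7 weeks = 35 h
clothes iron: 1.392 kW × 35 h = 48.72 kWh
toaster oven: Runtime = 5 h/day × 28 days = 140 h
toaster oven: 1.06 kW × 140 h = 148.4 kWh
electric blanket: Runtime = 20 min × 31 = 620 min = 10.333333… h
electric blanket: 0.11 kW × 10.333333… h = 1.136666… kWh
Total energy = 198.256666… kWh
Cost = 198.256666… × ₹8.8 = ₹1744.66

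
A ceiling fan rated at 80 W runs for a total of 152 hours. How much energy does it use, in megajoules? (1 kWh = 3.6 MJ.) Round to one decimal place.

Energy = 0.08 kW × 152 h = 12.16 kWh
= 12.16 × 3.6 MJ = 43.8 MJ

43.8 MJ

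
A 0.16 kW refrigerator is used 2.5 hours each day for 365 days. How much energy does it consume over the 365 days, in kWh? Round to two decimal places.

146.00 kWh

Runtime = 2.5 h/day × 365 days = 912.5 h
Energy = 0.16 kW × 912.5 h = 146 kWh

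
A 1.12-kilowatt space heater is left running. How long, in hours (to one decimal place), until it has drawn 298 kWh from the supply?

Hours = 298 kWh ÷ 1.12 kW = 266.1 h

266.1 h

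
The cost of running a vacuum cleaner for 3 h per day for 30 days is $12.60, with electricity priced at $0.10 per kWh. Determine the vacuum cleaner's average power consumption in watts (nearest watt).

Energy = $12.60 ÷ $0.10/kWh = 126 kWh
Runtime = 3 h/day × 30 days = 90 h
Power = 126 kWh ÷ 90 h = 1.4 kW = 1400 W

1400 W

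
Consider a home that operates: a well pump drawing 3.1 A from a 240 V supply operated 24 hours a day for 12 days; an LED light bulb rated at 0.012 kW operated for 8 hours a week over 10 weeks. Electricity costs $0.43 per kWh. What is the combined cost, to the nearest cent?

well pump: Power = 3.1 A × 240 V = 744 W = 0.744 kW
well pump: Runtime = 24 h × 12 = 288 h
well pump: 0.744 kW × 288 h = 214.272 kWh
LED light bulb: Runtime = 8 h/week × 10 weeks = 80 h
LED light bulb: 0.012 kW × 80 h = 0.96 kWh
Total energy = 215.232 kWh
Cost = 215.232 × $0.43 = $92.55

$92.55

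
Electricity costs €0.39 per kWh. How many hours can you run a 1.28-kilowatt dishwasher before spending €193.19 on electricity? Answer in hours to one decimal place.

Energy available = €193.19 ÷ €0.39/kWh = 495.359 kWh
Hours = 495.359 kWh ÷ 1.28 kW = 387.0 h

387.0 h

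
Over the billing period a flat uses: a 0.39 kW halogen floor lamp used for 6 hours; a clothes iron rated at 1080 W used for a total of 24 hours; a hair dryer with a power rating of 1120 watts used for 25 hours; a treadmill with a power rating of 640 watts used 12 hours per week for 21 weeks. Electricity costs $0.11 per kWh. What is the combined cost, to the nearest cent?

$23.93

halogen floor lamp: 0.39 kW × 6 h = 2.34 kWh
clothes iron: 1.08 kW × 24 h = 25.92 kWh
hair dryer: 1.12 kW × 25 h = 28 kWh
treadmill: Runtime = 12 h/week × 21 weeks = 252 h
treadmill: 0.64 kW × 252 h = 161.28 kWh
Total energy = 217.54 kWh
Cost = 217.54 × $0.11 = $23.93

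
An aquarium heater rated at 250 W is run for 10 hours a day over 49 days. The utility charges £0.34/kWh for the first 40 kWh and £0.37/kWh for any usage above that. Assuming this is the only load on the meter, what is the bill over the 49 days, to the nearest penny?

£44.13

Runtime = 10 h/day × 49 days = 490 h
Energy = 0.25 kW × 490 h = 122.5 kWh
Tier 1 (0–40 kWh): 40 × £0.34 = £13.6
Above 40 kWh: 82.5 × £0.37 = £30.525
Bill = £44.13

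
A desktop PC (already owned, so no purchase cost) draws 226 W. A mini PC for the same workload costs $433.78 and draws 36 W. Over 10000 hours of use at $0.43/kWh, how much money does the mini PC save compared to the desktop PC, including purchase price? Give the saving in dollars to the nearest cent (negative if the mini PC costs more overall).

$383.22

desktop PC: $0.00 + (226/1000) kW × 10000 h × $0.43 = $0.00 + $971.8 = $971.8
mini PC: $433.78 + (36/1000) kW × 10000 h × $0.43 = $433.78 + $154.8 = $588.58
Saving = $971.8 − $588.58 = $383.22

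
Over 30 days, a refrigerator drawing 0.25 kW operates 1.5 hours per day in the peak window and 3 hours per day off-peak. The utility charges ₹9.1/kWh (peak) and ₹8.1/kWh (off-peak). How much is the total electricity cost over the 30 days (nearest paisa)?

Peak energy = 0.25 kW × 1.5 h × 30 = 11.25 kWh
Off-peak energy = 0.25 kW × 3 h × 30 = 22.5 kWh
Cost = 11.25 × ₹9.1 + 22.5 × ₹8.1 = ₹102.375 + ₹182.25 = ₹284.63

₹284.63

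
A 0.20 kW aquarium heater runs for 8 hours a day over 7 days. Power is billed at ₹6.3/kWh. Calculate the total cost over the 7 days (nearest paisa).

₹70.56

Runtime = 8 h/day × 7 days = 56 h
Energy = 0.2 kW × 56 h = 11.2 kWh
Cost = 11.2 kWh × ₹6.3/kWh = ₹70.56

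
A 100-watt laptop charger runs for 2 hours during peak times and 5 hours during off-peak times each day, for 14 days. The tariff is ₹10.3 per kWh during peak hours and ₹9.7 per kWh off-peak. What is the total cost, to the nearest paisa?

Peak energy = 0.1 kW × 2 h × 14 = 2.8 kWh
Off-peak energy = 0.1 kW × 5 h × 14 = 7 kWh
Cost = 2.8 × ₹10.3 + 7 × ₹9.7 = ₹28.84 + ₹67.9 = ₹96.74

₹96.74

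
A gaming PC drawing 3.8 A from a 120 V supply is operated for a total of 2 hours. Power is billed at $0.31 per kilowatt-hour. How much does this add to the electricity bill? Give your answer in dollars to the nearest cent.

Power = 3.8 A × 120 V = 456 W = 0.456 kW
Energy = 0.456 kW × 2 h = 0.912 kWh
Cost = 0.912 kWh × $0.31/kWh = $0.28

$0.28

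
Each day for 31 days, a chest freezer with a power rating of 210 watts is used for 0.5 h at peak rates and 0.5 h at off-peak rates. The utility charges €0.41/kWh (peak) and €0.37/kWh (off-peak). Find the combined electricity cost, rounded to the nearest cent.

Peak energy = 0.21 kW × 0.5 h × 31 = 3.255 kWh
Off-peak energy = 0.21 kW × 0.5 h × 31 = 3.255 kWh
Cost = 3.255 × €0.41 + 3.255 × €0.37 = €1.33455 + €1.20435 = €2.54

€2.54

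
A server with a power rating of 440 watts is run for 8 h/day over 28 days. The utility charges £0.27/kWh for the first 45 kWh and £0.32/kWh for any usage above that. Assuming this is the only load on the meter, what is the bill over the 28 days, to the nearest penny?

Runtime = 8 h/day × 28 days = 224 h
Energy = 0.44 kW × 224 h = 98.56 kWh
Tier 1 (0–45 kWh): 45 × £0.27 = £12.15
Above 45 kWh: 53.56 × £0.32 = £17.1392
Bill = £29.29

£29.29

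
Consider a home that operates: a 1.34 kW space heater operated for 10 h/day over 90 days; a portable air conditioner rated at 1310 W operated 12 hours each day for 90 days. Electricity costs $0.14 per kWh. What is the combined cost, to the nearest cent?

$366.91

space heater: Runtime = 10 h/day × 90 days = 900 h
space heater: 1.34 kW × 900 h = 1206 kWh
portable air conditioner: Runtime = 12 h/day × 90 days = 1080 h
portable air conditioner: 1.31 kW × 1080 h = 1414.8 kWh
Total energy = 2620.8 kWh
Cost = 2620.8 × $0.14 = $366.91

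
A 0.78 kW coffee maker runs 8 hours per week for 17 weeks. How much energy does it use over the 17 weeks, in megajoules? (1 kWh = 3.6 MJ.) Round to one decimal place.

381.9 MJ

Runtime = 8 h/week × 17 weeks = 136 h
Energy = 0.78 kW × 136 h = 106.08 kWh
= 106.08 × 3.6 MJ = 381.9 MJ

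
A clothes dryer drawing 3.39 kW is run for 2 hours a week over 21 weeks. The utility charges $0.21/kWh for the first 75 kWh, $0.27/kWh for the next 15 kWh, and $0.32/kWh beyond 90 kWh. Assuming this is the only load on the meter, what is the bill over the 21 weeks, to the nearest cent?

Runtime = 2 h/week × 21 weeks = 42 h
Energy = 3.39 kW × 42 h = 142.38 kWh
Tier 1 (0–75 kWh): 75 × $0.21 = $15.75
Tier 2 (75–90 kWh): 15 × $0.27 = $4.05
Above 90 kWh: 52.38 × $0.32 = $16.7616
Bill = $36.56

$36.56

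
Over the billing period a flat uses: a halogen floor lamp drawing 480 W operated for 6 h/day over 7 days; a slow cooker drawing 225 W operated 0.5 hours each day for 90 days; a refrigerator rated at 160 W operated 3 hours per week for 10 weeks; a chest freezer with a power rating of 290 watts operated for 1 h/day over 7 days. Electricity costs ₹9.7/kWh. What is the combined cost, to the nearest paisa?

halogen floor lamp: Runtime = 6 h/day × 7 days = 42 h
halogen floor lamp: 0.48 kW × 42 h = 20.16 kWh
slow cooker: Runtime = 0.5 h/day × 90 days = 45 h
slow cooker: 0.225 kW × 45 h = 10.125 kWh
refrigerator: Runtime = 3 h/week × 10 weeks = 30 h
refrigerator: 0.16 kW × 30 h = 4.8 kWh
chest freezer: Runtime = 1 h/day × 7 days = 7 h
chest freezer: 0.29 kW × 7 h = 2.03 kWh
Total energy = 37.115 kWh
Cost = 37.115 × ₹9.7 = ₹360.02

₹360.02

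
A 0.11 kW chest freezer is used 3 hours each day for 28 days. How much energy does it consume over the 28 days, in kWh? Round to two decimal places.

Runtime = 3 h/day × 28 days = 84 h
Energy = 0.11 kW × 84 h = 9.24 kWh

9.24 kWh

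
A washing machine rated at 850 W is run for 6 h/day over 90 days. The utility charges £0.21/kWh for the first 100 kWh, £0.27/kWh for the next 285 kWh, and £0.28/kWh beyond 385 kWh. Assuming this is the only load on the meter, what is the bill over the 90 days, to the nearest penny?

Runtime = 6 h/day × 90 days = 540 h
Energy = 0.85 kW × 540 h = 459 kWh
Tier 1 (0–100 kWh): 100 × £0.21 = £21
Tier 2 (100–385 kWh): 285 × £0.27 = £76.95
Above 385 kWh: 74 × £0.28 = £20.72
Bill = £118.67

£118.67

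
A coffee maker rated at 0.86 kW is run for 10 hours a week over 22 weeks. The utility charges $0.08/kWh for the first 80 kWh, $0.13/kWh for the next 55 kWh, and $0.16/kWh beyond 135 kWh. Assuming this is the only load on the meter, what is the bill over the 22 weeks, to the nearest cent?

Runtime = 10 h/week × 22 weeks = 220 h
Energy = 0.86 kW × 220 h = 189.2 kWh
Tier 1 (0–80 kWh): 80 × $0.08 = $6.4
Tier 2 (80–135 kWh): 55 × $0.13 = $7.15
Above 135 kWh: 54.2 × $0.16 = $8.672
Bill = $22.22

$22.22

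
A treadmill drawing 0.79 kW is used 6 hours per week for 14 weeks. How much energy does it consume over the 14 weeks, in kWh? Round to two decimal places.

Runtime = 6 h/week × 14 weeks = 84 h
Energy = 0.79 kW × 84 h = 66.36 kWh

66.36 kWh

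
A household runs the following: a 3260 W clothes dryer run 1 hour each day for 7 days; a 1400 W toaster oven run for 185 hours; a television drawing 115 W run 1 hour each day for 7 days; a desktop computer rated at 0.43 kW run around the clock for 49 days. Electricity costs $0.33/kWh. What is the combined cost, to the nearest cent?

$260.14

clothes dryer: Runtime = 1 h/day × 7 days = 7 h
clothes dryer: 3.26 kW × 7 h = 22.82 kWh
toaster oven: 1.4 kW × 185 h = 259 kWh
television: Runtime = 1 h/day × 7 days = 7 h
television: 0.115 kW × 7 h = 0.805 kWh
desktop computer: Runtime = 24 h × 49 = 1176 h
desktop computer: 0.43 kW × 1176 h = 505.68 kWh
Total energy = 788.305 kWh
Cost = 788.305 × $0.33 = $260.14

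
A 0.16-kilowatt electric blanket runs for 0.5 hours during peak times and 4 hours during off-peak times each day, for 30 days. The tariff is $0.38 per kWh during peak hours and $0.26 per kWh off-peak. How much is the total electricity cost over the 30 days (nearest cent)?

Peak energy = 0.16 kW × 0.5 h × 30 = 2.4 kWh
Off-peak energy = 0.16 kW × 4 h × 30 = 19.2 kWh
Cost = 2.4 × $0.38 + 19.2 × $0.26 = $0.912 + $4.992 = $5.90

$5.90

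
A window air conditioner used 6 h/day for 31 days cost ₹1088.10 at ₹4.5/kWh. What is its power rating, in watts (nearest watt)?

Energy = ₹1088.10 ÷ ₹4.5/kWh = 241.8 kWh
Runtime = 6 h/day × 31 days = 186 h
Power = 241.8 kWh ÷ 186 h = 1.3 kW = 1300 W

1300 W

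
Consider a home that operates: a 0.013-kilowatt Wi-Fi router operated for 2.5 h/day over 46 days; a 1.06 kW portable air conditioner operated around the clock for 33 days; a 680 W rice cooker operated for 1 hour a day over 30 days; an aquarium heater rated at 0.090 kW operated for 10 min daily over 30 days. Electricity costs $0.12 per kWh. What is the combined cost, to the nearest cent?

Wi-Fi router: Runtime = 2.5 h/day × 46 days = 115 h
Wi-Fi router: 0.013 kW × 115 h = 1.495 kWh
portable air conditioner: Runtime = 24 h × 33 = 792 h
portable air conditioner: 1.06 kW × 792 h = 839.52 kWh
rice cooker: Runtime = 1 h/day × 30 days = 30 h
rice cooker: 0.68 kW × 30 h = 20.4 kWh
aquarium heater: Runtime = 10 min × 30 = 300 min = 5 h
aquarium heater: 0.09 kW × 5 h = 0.45 kWh
Total energy = 861.865 kWh
Cost = 861.865 × $0.12 = $103.42

$103.42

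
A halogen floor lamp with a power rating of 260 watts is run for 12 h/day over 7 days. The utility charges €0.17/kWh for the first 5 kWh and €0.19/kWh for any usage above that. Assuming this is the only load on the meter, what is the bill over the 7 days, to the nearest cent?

€4.05

Runtime = 12 h/day × 7 days = 84 h
Energy = 0.26 kW × 84 h = 21.84 kWh
Tier 1 (0–5 kWh): 5 × €0.17 = €0.85
Above 5 kWh: 16.84 × €0.19 = €3.1996
Bill = €4.05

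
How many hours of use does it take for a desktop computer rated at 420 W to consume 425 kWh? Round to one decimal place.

Hours = 425 kWh ÷ 0.42 kW = 1011.9 h

1011.9 h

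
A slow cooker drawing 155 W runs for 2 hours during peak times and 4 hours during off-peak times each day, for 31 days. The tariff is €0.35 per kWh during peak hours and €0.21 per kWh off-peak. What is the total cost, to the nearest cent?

Peak energy = 0.155 kW × 2 h × 31 = 9.61 kWh
Off-peak energy = 0.155 kW × 4 h × 31 = 19.22 kWh
Cost = 9.61 × €0.35 + 19.22 × €0.21 = €3.3635 + €4.0362 = €7.40

€7.40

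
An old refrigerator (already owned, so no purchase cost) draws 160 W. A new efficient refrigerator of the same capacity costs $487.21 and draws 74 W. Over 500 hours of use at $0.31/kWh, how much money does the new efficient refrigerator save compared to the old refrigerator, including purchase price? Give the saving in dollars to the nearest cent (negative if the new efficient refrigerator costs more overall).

-$473.88

old refrigerator: $0.00 + (160/1000) kW × 500 h × $0.31 = $0.00 + $24.8 = $24.8
new efficient refrigerator: $487.21 + (74/1000) kW × 500 h × $0.31 = $487.21 + $11.47 = $498.68
Saving = $24.8 − $498.68 = −$473.88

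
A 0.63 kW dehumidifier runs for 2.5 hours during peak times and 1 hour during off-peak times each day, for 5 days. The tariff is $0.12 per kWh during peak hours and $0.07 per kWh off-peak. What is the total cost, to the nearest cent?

$1.17

Peak energy = 0.63 kW × 2.5 h × 5 = 7.875 kWh
Off-peak energy = 0.63 kW × 1 h × 5 = 3.15 kWh
Cost = 7.875 × $0.12 + 3.15 × $0.07 = $0.945 + $0.2205 = $1.17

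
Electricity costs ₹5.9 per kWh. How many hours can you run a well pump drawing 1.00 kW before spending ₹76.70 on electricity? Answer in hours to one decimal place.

Energy available = ₹76.70 ÷ ₹5.9/kWh = 13 kWh
Hours = 13 kWh ÷ 1 kW = 13.0 h

13.0 h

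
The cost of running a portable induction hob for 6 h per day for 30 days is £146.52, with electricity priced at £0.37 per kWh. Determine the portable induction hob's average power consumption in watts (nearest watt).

Energy = £146.52 ÷ £0.37/kWh = 396 kWh
Runtime = 6 h/day × 30 days = 180 h
Power = 396 kWh ÷ 180 h = 2.2 kW = 2200 W

2200 W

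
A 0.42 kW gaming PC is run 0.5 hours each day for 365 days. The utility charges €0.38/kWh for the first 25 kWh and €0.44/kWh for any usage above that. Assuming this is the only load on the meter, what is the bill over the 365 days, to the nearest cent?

€32.23

Runtime = 0.5 h/day × 365 days = 182.5 h
Energy = 0.42 kW × 182.5 h = 76.65 kWh
Tier 1 (0–25 kWh): 25 × €0.38 = €9.5
Above 25 kWh: 51.65 × €0.44 = €22.726
Bill = €32.23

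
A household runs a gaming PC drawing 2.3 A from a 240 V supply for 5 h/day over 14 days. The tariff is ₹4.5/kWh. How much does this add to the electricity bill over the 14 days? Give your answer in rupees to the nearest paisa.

Power = 2.3 A × 240 V = 552 W = 0.552 kW
Runtime = 5 h/day × 14 days = 70 h
Energy = 0.552 kW × 70 h = 38.64 kWh
Cost = 38.64 kWh × ₹4.5/kWh = ₹173.88

₹173.88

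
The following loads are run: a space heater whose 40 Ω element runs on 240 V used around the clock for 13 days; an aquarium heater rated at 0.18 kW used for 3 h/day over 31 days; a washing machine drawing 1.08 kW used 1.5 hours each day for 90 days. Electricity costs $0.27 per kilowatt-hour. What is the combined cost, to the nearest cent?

$165.19

space heater: Power = V²/R = 240²/40 = 1440 W = 1.44 kW
space heater: Runtime = 24 h × 13 = 312 h
space heater: 1.44 kW × 312 h = 449.28 kWh
aquarium heater: Runtime = 3 h/day × 31 days = 93 h
aquarium heater: 0.18 kW × 93 h = 16.74 kWh
washing machine: Runtime = 1.5 h/day × 90 days = 135 h
washing machine: 1.08 kW × 135 h = 145.8 kWh
Total energy = 611.82 kWh
Cost = 611.82 × $0.27 = $165.19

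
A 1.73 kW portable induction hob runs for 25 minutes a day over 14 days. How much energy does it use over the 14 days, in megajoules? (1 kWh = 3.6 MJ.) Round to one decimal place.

Runtime = 25 min × 14 = 350 min = 5.833333… h
Energy = 1.73 kW × 5.833333… h = 10.091666… kWh
= 10.091666… × 3.6 MJ = 36.3 MJ

36.3 MJ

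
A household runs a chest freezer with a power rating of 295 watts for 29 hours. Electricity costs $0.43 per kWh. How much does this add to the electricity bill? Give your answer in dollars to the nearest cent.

$3.68

Energy = 0.295 kW × 29 h = 8.555 kWh
Cost = 8.555 kWh × $0.43/kWh = $3.68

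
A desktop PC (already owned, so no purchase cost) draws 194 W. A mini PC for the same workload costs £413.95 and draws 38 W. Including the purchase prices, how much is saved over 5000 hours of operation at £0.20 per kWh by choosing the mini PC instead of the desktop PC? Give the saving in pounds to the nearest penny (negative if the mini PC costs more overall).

desktop PC: £0.00 + (194/1000) kW × 5000 h × £0.20 = £0.00 + £194 = £194
mini PC: £413.95 + (38/1000) kW × 5000 h × £0.20 = £413.95 + £38 = £451.95
Saving = £194 − £451.95 = −£257.95

-£257.95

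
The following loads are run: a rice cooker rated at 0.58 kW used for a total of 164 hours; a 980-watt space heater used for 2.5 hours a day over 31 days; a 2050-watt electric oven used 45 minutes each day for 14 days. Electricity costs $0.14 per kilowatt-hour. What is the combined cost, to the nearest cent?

$26.96

rice cooker: 0.58 kW × 164 h = 95.12 kWh
space heater: Runtime = 2.5 h/day × 31 days = 77.5 h
space heater: 0.98 kW × 77.5 h = 75.95 kWh
electric oven: Runtime = 45 min × 14 = 630 min = 10.5 h
electric oven: 2.05 kW × 10.5 h = 21.525 kWh
Total energy = 192.595 kWh
Cost = 192.595 × $0.14 = $26.96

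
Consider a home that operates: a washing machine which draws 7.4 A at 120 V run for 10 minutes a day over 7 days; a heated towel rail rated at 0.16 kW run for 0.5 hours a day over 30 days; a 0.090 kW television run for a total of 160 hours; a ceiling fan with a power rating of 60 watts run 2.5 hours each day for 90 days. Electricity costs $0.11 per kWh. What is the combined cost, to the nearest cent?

washing machine: Power = 7.4 A × 120 V = 888 W = 0.888 kW
washing machine: Runtime = 10 min × 7 = 70 min = 1.166666… h
washing machine: 0.888 kW × 1.166666… h = 1.036 kWh
heated towel rail: Runtime = 0.5 h/day × 30 days = 15 h
heated towel rail: 0.16 kW × 15 h = 2.4 kWh
television: 0.09 kW × 160 h = 14.4 kWh
ceiling fan: Runtime = 2.5 h/day × 90 days = 225 h
ceiling fan: 0.06 kW × 225 h = 13.5 kWh
Total energy = 31.336 kWh
Cost = 31.336 × $0.11 = $3.45

$3.45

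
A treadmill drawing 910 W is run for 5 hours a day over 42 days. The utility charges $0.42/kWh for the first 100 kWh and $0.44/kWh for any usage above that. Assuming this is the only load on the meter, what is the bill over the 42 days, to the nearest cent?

$82.08

Runtime = 5 h/day × 42 days = 210 h
Energy = 0.91 kW × 210 h = 191.1 kWh
Tier 1 (0–100 kWh): 100 × $0.42 = $42
Above 100 kWh: 91.1 × $0.44 = $40.084
Bill = $82.08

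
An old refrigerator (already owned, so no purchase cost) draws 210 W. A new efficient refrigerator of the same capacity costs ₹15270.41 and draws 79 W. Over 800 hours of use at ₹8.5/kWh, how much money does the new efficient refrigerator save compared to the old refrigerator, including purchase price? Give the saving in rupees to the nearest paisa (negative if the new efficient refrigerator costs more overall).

old refrigerator: ₹0.00 + (210/1000) kW × 800 h × ₹8.5 = ₹0.00 + ₹1428 = ₹1428
new efficient refrigerator: ₹15270.41 + (79/1000) kW × 800 h × ₹8.5 = ₹15270.41 + ₹537.2 = ₹15807.61
Saving = ₹1428 − ₹15807.61 = −₹14379.61

-₹14379.61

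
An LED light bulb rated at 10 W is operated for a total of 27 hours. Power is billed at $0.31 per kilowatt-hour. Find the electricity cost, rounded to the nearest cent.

Energy = 0.01 kW × 27 h = 0.27 kWh
Cost = 0.27 kWh × $0.31/kWh = $0.08

$0.08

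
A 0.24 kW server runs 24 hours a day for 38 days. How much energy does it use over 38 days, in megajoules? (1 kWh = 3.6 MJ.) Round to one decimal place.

788.0 MJ

Runtime = 24 h × 38 = 912 h
Energy = 0.24 kW × 912 h = 218.88 kWh
= 218.88 × 3.6 MJ = 788.0 MJ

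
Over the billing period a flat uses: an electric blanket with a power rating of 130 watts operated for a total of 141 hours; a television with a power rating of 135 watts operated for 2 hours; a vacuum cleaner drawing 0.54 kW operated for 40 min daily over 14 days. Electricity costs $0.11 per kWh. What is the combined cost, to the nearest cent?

electric blanket: 0.13 kW × 141 h = 18.33 kWh
television: 0.135 kW × 2 h = 0.27 kWh
vacuum cleaner: Runtime = 40 min × 14 = 560 min = 9.333333… h
vacuum cleaner: 0.54 kW × 9.333333… h = 5.04 kWh
Total energy = 23.64 kWh
Cost = 23.64 × $0.11 = $2.60

$2.60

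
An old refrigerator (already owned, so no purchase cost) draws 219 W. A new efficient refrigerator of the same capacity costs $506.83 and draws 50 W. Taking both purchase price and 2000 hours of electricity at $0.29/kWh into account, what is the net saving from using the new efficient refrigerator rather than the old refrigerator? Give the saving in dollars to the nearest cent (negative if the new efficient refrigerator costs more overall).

-$408.81

old refrigerator: $0.00 + (219/1000) kW × 2000 h × $0.29 = $0.00 + $127.02 = $127.02
new efficient refrigerator: $506.83 + (50/1000) kW × 2000 h × $0.29 = $506.83 + $29 = $535.83
Saving = $127.02 − $535.83 = −$408.81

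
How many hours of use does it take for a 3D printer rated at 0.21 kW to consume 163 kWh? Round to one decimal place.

776.2 h

Hours = 163 kWh ÷ 0.21 kW = 776.2 h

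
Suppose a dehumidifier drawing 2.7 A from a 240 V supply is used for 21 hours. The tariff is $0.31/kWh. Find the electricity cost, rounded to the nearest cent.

$4.22

Power = 2.7 A × 240 V = 648 W = 0.648 kW
Energy = 0.648 kW × 21 h = 13.608 kWh
Cost = 13.608 kWh × $0.31/kWh = $4.22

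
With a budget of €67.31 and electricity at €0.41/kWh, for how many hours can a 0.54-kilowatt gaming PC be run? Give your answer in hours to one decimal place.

304.0 h

Energy available = €67.31 ÷ €0.41/kWh = 164.1707 kWh
Hours = 164.1707 kWh ÷ 0.54 kW = 304.0 h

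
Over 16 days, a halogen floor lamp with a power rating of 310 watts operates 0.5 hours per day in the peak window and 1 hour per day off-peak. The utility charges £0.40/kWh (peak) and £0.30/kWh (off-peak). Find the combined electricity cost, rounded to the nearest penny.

£2.48

Peak energy = 0.31 kW × 0.5 h × 16 = 2.48 kWh
Off-peak energy = 0.31 kW × 1 h × 16 = 4.96 kWh
Cost = 2.48 × £0.40 + 4.96 × £0.30 = £0.992 + £1.488 = £2.48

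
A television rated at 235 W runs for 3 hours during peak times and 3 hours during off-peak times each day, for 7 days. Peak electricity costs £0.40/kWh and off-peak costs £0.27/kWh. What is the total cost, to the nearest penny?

£3.31

Peak energy = 0.235 kW × 3 h × 7 = 4.935 kWh
Off-peak energy = 0.235 kW × 3 h × 7 = 4.935 kWh
Cost = 4.935 × £0.40 + 4.935 × £0.27 = £1.974 + £1.33245 = £3.31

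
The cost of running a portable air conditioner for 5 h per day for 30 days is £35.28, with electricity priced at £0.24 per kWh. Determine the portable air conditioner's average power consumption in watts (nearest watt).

980 W

Energy = £35.28 ÷ £0.24/kWh = 147 kWh
Runtime = 5 h/day × 30 days = 150 h
Power = 147 kWh ÷ 150 h = 0.98 kW = 980 W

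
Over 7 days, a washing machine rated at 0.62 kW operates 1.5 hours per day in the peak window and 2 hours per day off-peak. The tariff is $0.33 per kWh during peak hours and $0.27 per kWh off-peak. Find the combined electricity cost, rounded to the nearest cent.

$4.49

Peak energy = 0.62 kW × 1.5 h × 7 = 6.51 kWh
Off-peak energy = 0.62 kW × 2 h × 7 = 8.68 kWh
Cost = 6.51 × $0.33 + 8.68 × $0.27 = $2.1483 + $2.3436 = $4.49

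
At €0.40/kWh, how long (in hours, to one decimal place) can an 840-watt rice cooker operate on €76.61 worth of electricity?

228.0 h

Energy available = €76.61 ÷ €0.40/kWh = 191.525 kWh
Hours = 191.525 kWh ÷ 0.84 kW = 228.0 h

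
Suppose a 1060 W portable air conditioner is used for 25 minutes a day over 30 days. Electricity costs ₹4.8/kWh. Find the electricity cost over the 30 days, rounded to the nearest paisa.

₹63.60

Runtime = 25 min × 30 = 750 min = 12.5 h
Energy = 1.06 kW × 12.5 h = 13.25 kWh
Cost = 13.25 kWh × ₹4.8/kWh = ₹63.60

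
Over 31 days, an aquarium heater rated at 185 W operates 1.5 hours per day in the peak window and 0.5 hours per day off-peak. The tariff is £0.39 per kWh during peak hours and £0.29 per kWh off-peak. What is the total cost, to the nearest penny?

Peak energy = 0.185 kW × 1.5 h × 31 = 8.6025 kWh
Off-peak energy = 0.185 kW × 0.5 h × 31 = 2.8675 kWh
Cost = 8.6025 × £0.39 + 2.8675 × £0.29 = £3.354975 + £0.831575 = £4.19

£4.19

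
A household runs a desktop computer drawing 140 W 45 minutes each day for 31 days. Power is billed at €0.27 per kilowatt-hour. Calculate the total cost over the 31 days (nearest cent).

Runtime = 45 min × 31 = 1395 min = 23.25 h
Energy = 0.14 kW × 23.25 h = 3.255 kWh
Cost = 3.255 kWh × €0.27/kWh = €0.88

€0.88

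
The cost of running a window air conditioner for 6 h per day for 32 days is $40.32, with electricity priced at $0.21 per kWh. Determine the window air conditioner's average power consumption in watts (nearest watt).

Energy = $40.32 ÷ $0.21/kWh = 192 kWh
Runtime = 6 h/day × 32 days = 192 h
Power = 192 kWh ÷ 192 h = 1 kW = 1000 W

1000 W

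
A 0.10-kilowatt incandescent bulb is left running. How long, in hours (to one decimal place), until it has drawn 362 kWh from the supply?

Hours = 362 kWh ÷ 0.1 kW = 3620.0 h

3620.0 h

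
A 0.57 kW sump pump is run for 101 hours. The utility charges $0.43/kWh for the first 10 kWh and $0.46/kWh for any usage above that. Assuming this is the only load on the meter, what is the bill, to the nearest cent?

$26.18

Energy = 0.57 kW × 101 h = 57.57 kWh
Tier 1 (0–10 kWh): 10 × $0.43 = $4.3
Above 10 kWh: 47.57 × $0.46 = $21.8822
Bill = $26.18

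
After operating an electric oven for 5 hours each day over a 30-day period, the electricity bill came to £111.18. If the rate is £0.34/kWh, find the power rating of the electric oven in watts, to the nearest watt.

2180 W

Energy = £111.18 ÷ £0.34/kWh = 327 kWh
Runtime = 5 h/day × 30 days = 150 h
Power = 327 kWh ÷ 150 h = 2.18 kW = 2180 W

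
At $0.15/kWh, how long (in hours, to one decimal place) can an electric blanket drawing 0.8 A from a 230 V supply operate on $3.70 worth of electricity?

134.1 h

Power = 0.8 A × 230 V = 184 W = 0.184 kW
Energy available = $3.70 ÷ $0.15/kWh = 24.6667 kWh
Hours = 24.6667 kWh ÷ 0.184 kW = 134.1 h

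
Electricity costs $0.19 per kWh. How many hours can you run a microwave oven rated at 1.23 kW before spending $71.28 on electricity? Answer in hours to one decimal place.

Energy available = $71.28 ÷ $0.19/kWh = 375.1579 kWh
Hours = 375.1579 kWh ÷ 1.23 kW = 305.0 h

305.0 h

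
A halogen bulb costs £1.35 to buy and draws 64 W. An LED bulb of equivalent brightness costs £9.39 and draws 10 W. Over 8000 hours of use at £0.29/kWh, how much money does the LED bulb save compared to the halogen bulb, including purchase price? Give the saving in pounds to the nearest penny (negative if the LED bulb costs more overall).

£117.24

halogen bulb: £1.35 + (64/1000) kW × 8000 h × £0.29 = £1.35 + £148.48 = £149.83
LED bulb: £9.39 + (10/1000) kW × 8000 h × £0.29 = £9.39 + £23.2 = £32.59
Saving = £149.83 − £32.59 = £117.24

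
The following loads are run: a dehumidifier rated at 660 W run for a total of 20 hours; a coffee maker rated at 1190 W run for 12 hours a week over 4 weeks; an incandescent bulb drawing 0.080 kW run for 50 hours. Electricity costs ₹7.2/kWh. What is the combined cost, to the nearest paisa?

dehumidifier: 0.66 kW × 20 h = 13.2 kWh
coffee maker: Runtime = 12 h/week × 4 weeks = 48 h
coffee maker: 1.19 kW × 48 h = 57.12 kWh
incandescent bulb: 0.08 kW × 50 h = 4 kWh
Total energy = 74.32 kWh
Cost = 74.32 × ₹7.2 = ₹535.10

₹535.10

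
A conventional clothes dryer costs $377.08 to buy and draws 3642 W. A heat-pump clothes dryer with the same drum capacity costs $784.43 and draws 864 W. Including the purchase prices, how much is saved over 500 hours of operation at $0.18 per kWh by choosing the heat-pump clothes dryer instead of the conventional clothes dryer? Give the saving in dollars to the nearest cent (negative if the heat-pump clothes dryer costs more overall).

conventional clothes dryer: $377.08 + (3642/1000) kW × 500 h × $0.18 = $377.08 + $327.78 = $704.86
heat-pump clothes dryer: $784.43 + (864/1000) kW × 500 h × $0.18 = $784.43 + $77.76 = $862.19
Saving = $704.86 − $862.19 = −$157.33

-$157.33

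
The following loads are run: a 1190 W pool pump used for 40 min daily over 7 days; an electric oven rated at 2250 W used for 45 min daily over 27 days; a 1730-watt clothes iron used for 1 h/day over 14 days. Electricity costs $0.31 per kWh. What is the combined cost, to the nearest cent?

pool pump: Runtime = 40 min × 7 = 280 min = 4.666666… h
pool pump: 1.19 kW × 4.666666… h = 5.553333… kWh
electric oven: Runtime = 45 min × 27 = 1215 min = 20.25 h
electric oven: 2.25 kW × 20.25 h = 45.5625 kWh
clothes iron: Runtime = 1 h/day × 14 days = 14 h
clothes iron: 1.73 kW × 14 h = 24.22 kWh
Total energy = 75.335833… kWh
Cost = 75.335833… × $0.31 = $23.35

$23.35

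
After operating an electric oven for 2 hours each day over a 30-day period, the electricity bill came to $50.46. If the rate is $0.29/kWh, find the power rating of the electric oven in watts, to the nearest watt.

Energy = $50.46 ÷ $0.29/kWh = 174 kWh
Runtime = 2 h/day × 30 days = 60 h
Power = 174 kWh ÷ 60 h = 2.9 kW = 2900 W

2900 W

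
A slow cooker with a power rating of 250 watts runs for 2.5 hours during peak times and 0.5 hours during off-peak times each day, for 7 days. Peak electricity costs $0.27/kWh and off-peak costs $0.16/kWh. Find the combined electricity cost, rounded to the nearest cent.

$1.32

Peak energy = 0.25 kW × 2.5 h × 7 = 4.375 kWh
Off-peak energy = 0.25 kW × 0.5 h × 7 = 0.875 kWh
Cost = 4.375 × $0.27 + 0.875 × $0.16 = $1.18125 + $0.14 = $1.32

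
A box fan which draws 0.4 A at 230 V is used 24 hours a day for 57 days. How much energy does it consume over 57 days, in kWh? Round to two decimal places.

Power = 0.4 A × 230 V = 92 W = 0.092 kW
Runtime = 24 h × 57 = 1368 h
Energy = 0.092 kW × 1368 h = 125.856 kWh ≈ 125.86 kWh

125.86 kWh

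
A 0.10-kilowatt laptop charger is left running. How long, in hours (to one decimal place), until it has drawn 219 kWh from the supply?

2190.0 h

Hours = 219 kWh ÷ 0.1 kW = 2190.0 h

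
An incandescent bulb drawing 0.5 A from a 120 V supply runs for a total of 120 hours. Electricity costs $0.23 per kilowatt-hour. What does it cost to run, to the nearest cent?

$1.66

Power = 0.5 A × 120 V = 60 W = 0.06 kW
Energy = 0.06 kW × 120 h = 7.2 kWh
Cost = 7.2 kWh × $0.23/kWh = $1.66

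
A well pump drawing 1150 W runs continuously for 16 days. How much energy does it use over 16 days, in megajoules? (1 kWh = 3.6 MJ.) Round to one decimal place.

Runtime = 24 h × 16 = 384 h
Energy = 1.15 kW × 384 h = 441.6 kWh
= 441.6 × 3.6 MJ = 1589.8 MJ

1589.8 MJ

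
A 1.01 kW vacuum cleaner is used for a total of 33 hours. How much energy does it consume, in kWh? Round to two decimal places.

33.33 kWh

Energy = 1.01 kW × 33 h = 33.33 kWh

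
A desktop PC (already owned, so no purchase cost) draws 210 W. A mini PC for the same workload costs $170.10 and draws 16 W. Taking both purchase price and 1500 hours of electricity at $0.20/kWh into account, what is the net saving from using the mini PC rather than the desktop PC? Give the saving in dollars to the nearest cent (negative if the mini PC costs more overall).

-$111.90

desktop PC: $0.00 + (210/1000) kW × 1500 h × $0.20 = $0.00 + $63 = $63
mini PC: $170.10 + (16/1000) kW × 1500 h × $0.20 = $170.10 + $4.8 = $174.9
Saving = $63 − $174.9 = −$111.9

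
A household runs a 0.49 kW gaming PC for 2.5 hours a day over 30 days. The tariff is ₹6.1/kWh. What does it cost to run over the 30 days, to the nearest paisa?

₹224.18

Runtime = 2.5 h/day × 30 days = 75 h
Energy = 0.49 kW × 75 h = 36.75 kWh
Cost = 36.75 kWh × ₹6.1/kWh = ₹224.18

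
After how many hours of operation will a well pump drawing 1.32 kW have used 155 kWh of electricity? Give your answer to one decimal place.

117.4 h

Hours = 155 kWh ÷ 1.32 kW = 117.4 h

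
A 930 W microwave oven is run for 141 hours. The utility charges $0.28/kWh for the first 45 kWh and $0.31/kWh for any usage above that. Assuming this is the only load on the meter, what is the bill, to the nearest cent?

Energy = 0.93 kW × 141 h = 131.13 kWh
Tier 1 (0–45 kWh): 45 × $0.28 = $12.6
Above 45 kWh: 86.13 × $0.31 = $26.7003
Bill = $39.30

$39.30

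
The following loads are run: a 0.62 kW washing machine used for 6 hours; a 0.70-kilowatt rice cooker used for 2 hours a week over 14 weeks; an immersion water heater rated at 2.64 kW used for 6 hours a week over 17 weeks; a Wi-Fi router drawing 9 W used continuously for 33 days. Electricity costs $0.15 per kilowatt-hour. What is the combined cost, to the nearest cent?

washing machine: 0.62 kW × 6 h = 3.72 kWh
rice cooker: Runtime = 2 h/week × 14 weeks = 28 h
rice cooker: 0.7 kW × 28 h = 19.6 kWh
immersion water heater: Runtime = 6 h/week × 17 weeks = 102 h
immersion water heater: 2.64 kW × 102 h = 269.28 kWh
Wi-Fi router: Runtime = 24 h × 33 = 792 h
Wi-Fi router: 0.009 kW × 792 h = 7.128 kWh
Total energy = 299.728 kWh
Cost = 299.728 × $0.15 = $44.96

$44.96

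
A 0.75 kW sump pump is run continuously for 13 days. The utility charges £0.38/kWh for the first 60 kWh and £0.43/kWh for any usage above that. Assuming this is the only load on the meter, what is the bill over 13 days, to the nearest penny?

Runtime = 24 h × 13 = 312 h
Energy = 0.75 kW × 312 h = 234 kWh
Tier 1 (0–60 kWh): 60 × £0.38 = £22.8
Above 60 kWh: 174 × £0.43 = £74.82
Bill = £97.62

£97.62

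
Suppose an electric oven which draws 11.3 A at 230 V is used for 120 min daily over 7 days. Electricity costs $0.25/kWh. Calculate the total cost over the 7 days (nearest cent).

$9.10

Power = 11.3 A × 230 V = 2599 W = 2.599 kW
Runtime = 120 min × 7 = 840 min = 14 h
Energy = 2.599 kW × 14 h = 36.386 kWh
Cost = 36.386 kWh × $0.25/kWh = $9.10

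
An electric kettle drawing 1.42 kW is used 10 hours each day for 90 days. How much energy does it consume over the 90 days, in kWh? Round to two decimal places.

Runtime = 10 h/day × 90 days = 900 h
Energy = 1.42 kW × 900 h = 1278 kWh

1278.00 kWh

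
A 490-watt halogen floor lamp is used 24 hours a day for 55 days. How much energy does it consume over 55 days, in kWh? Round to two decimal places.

646.80 kWh

Runtime = 24 h × 55 = 1320 h
Energy = 0.49 kW × 1320 h = 646.8 kWh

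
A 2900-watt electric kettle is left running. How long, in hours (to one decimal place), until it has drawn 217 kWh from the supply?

74.8 h

Hours = 217 kWh ÷ 2.9 kW = 74.8 h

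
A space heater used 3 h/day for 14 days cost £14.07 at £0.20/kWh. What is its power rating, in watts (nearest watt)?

Energy = £14.07 ÷ £0.20/kWh = 70.35 kWh
Runtime = 3 h/day × 14 days = 42 h
Power = 70.35 kWh ÷ 42 h = 1.675 kW = 1675 W

1675 W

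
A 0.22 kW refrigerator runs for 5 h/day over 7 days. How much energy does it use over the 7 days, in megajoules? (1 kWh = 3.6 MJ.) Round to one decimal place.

Runtime = 5 h/day × 7 days = 35 h
Energy = 0.22 kW × 35 h = 7.7 kWh
= 7.7 × 3.6 MJ = 27.7 MJ

27.7 MJ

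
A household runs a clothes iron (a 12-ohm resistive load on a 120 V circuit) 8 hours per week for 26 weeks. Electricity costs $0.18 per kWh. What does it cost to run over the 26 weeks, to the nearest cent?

Power = V²/R = 120²/12 = 1200 W = 1.2 kW
Runtime = 8 h/week × 26 weeks = 208 h
Energy = 1.2 kW × 208 h = 249.6 kWh
Cost = 249.6 kWh × $0.18/kWh = $44.93

$44.93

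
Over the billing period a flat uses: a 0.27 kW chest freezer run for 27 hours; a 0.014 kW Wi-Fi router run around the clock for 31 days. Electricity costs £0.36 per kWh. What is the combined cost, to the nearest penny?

£6.37

chest freezer: 0.27 kW × 27 h = 7.29 kWh
Wi-Fi router: Runtime = 24 h × 31 = 744 h
Wi-Fi router: 0.014 kW × 744 h = 10.416 kWh
Total energy = 17.706 kWh
Cost = 17.706 × £0.36 = £6.37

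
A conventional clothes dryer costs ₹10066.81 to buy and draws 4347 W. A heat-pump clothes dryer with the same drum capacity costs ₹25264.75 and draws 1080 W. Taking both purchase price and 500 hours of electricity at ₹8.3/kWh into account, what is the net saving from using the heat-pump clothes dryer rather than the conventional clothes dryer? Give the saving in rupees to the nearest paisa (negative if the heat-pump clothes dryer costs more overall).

-₹1639.89

conventional clothes dryer: ₹10066.81 + (4347/1000) kW × 500 h × ₹8.3 = ₹10066.81 + ₹18040.05 = ₹28106.86
heat-pump clothes dryer: ₹25264.75 + (1080/1000) kW × 500 h × ₹8.3 = ₹25264.75 + ₹4482 = ₹29746.75
Saving = ₹28106.86 − ₹29746.75 = −₹1639.89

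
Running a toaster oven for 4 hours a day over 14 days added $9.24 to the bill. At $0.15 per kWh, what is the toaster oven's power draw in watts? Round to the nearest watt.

Energy = $9.24 ÷ $0.15/kWh = 61.6 kWh
Runtime = 4 h/day × 14 days = 56 h
Power = 61.6 kWh ÷ 56 h = 1.1 kW = 1100 W

1100 W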